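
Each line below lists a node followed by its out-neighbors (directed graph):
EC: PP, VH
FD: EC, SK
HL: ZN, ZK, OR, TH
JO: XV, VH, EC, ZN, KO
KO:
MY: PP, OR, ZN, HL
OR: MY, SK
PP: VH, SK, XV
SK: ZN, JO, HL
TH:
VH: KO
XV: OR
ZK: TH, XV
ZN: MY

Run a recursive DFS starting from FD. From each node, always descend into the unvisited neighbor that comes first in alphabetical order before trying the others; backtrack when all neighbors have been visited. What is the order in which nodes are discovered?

FD -> EC -> PP -> SK -> HL -> OR -> MY -> ZN -> TH -> ZK -> XV -> JO -> KO -> VH

Visit FD
FD → EC
EC → PP
PP → SK
SK → HL
HL → OR
OR → MY
MY → ZN
HL → TH
HL → ZK
ZK → XV
SK → JO
JO → KO
JO → VH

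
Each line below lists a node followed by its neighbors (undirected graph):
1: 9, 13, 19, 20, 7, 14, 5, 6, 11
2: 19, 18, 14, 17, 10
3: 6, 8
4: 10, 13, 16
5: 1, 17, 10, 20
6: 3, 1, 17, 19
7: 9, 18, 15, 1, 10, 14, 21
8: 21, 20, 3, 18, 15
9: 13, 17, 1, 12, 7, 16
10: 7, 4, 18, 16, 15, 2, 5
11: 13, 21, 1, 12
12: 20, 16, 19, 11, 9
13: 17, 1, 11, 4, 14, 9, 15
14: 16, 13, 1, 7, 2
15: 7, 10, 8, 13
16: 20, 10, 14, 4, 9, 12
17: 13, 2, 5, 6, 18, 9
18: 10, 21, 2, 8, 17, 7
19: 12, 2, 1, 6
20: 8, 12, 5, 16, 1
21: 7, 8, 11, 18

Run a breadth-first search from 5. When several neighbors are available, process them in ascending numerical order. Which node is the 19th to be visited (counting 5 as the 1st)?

Visit 5; enqueue 1, 10, 17, 20 → queue [1, 10, 17, 20]
Visit 1; enqueue 6, 7, 9, 11, 13, 14, 19 → queue [10, 17, 20, 6, 7, 9, 11, 13, 14, 19]
Visit 10; enqueue 2, 4, 15, 16, 18 → queue [17, 20, 6, 7, 9, 11, 13, 14, 19, 2, 4, 15, 16, 18]
Visit 17 → queue [20, 6, 7, 9, 11, 13, 14, 19, 2, 4, 15, 16, 18]
Visit 20; enqueue 8, 12 → queue [6, 7, 9, 11, 13, 14, 19, 2, 4, 15, 16, 18, 8, 12]
Visit 6; enqueue 3 → queue [7, 9, 11, 13, 14, 19, 2, 4, 15, 16, 18, 8, 12, 3]
Visit 7; enqueue 21 → queue [9, 11, 13, 14, 19, 2, 4, 15, 16, 18, 8, 12, 3, 21]
Visit 9 → queue [11, 13, 14, 19, 2, 4, 15, 16, 18, 8, 12, 3, 21]
Visit 11 → queue [13, 14, 19, 2, 4, 15, 16, 18, 8, 12, 3, 21]
Visit 13 → queue [14, 19, 2, 4, 15, 16, 18, 8, 12, 3, 21]
Visit 14 → queue [19, 2, 4, 15, 16, 18, 8, 12, 3, 21]
Visit 19 → queue [2, 4, 15, 16, 18, 8, 12, 3, 21]
Visit 2 → queue [4, 15, 16, 18, 8, 12, 3, 21]
Visit 4 → queue [15, 16, 18, 8, 12, 3, 21]
Visit 15 → queue [16, 18, 8, 12, 3, 21]
Visit 16 → queue [18, 8, 12, 3, 21]
Visit 18 → queue [8, 12, 3, 21]
Visit 8 → queue [12, 3, 21]
Visit 12 → queue [3, 21]
Visit 3 → queue [21]
Visit 21 → queue []

Visit order: 5, 1, 10, 17, 20, 6, 7, 9, 11, 13, 14, 19, 2, 4, 15, 16, 18, 8, 12, 3, 21

12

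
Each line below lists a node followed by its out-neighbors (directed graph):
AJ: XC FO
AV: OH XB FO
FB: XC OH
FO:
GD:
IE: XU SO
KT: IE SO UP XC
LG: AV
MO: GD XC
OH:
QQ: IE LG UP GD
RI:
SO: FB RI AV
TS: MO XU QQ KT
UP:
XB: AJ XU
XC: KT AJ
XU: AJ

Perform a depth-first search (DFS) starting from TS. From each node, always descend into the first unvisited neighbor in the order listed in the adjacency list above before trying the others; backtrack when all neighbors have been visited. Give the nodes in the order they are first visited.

Visit TS
TS → MO
MO → GD
MO → XC
XC → KT
KT → IE
IE → XU
XU → AJ
AJ → FO
IE → SO
SO → FB
FB → OH
SO → RI
SO → AV
AV → XB
KT → UP
TS → QQ
QQ → LG

TS MO GD XC KT IE XU AJ FO SO FB OH RI AV XB UP QQ LG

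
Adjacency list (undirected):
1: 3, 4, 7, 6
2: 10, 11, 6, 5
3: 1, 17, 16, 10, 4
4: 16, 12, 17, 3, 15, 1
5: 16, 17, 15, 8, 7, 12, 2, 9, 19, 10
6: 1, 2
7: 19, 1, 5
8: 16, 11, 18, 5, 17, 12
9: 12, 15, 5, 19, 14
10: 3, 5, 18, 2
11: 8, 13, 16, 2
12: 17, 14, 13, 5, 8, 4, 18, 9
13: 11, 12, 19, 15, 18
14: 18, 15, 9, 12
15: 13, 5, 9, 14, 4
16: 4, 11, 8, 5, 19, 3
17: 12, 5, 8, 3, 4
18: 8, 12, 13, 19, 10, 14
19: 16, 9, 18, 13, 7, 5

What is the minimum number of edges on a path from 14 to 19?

2

Level 0: 14
Level 1: 9, 12, 15, 18
Level 2: 4, 5, 8, 10, 13, 17, 19
Level 3: 1, 2, 3, 7, 11, 16
Level 4: 6
19 first appears at level 2.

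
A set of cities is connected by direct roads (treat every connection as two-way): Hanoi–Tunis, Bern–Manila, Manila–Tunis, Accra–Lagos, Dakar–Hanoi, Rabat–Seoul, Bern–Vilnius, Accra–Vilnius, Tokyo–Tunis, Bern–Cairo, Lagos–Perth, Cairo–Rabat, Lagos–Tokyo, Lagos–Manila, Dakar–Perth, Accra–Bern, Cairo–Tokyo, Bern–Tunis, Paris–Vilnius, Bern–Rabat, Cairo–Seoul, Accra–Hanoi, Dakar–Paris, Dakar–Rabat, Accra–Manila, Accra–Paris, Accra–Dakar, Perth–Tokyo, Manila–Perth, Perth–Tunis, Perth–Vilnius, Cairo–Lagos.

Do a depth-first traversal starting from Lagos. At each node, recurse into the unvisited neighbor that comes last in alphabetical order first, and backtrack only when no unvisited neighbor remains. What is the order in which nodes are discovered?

Lagos -> Tokyo -> Tunis -> Perth -> Vilnius -> Paris -> Dakar -> Rabat -> Seoul -> Cairo -> Bern -> Manila -> Accra -> Hanoi

Visit Lagos
Lagos → Tokyo
Tokyo → Tunis
Tunis → Perth
Perth → Vilnius
Vilnius → Paris
Paris → Dakar
Dakar → Rabat
Rabat → Seoul
Seoul → Cairo
Cairo → Bern
Bern → Manila
Manila → Accra
Accra → Hanoi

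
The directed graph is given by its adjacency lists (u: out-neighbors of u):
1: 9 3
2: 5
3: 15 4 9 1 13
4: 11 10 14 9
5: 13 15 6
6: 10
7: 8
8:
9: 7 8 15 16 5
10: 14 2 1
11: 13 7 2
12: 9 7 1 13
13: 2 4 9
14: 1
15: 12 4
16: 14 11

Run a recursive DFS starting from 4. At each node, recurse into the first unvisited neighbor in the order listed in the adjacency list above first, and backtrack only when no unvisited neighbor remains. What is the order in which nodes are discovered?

Visit 4
4 → 11
11 → 13
13 → 2
2 → 5
5 → 15
15 → 12
12 → 9
9 → 7
7 → 8
9 → 16
16 → 14
14 → 1
1 → 3
5 → 6
6 → 10

4, 11, 13, 2, 5, 15, 12, 9, 7, 8, 16, 14, 1, 3, 6, 10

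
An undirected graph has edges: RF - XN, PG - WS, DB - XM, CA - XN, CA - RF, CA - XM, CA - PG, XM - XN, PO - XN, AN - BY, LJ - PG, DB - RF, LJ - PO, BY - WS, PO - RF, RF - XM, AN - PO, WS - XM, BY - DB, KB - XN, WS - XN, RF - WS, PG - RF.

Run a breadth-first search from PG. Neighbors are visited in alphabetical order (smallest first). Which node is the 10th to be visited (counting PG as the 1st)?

BY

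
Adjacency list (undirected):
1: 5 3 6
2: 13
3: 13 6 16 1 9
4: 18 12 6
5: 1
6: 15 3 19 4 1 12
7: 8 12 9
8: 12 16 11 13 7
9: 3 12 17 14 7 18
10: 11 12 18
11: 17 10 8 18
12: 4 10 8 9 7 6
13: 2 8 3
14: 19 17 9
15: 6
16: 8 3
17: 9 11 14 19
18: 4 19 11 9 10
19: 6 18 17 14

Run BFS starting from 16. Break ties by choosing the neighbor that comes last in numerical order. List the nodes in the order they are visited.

16 -> 8 -> 3 -> 13 -> 12 -> 11 -> 7 -> 9 -> 6 -> 1 -> 2 -> 10 -> 4 -> 18 -> 17 -> 14 -> 19 -> 15 -> 5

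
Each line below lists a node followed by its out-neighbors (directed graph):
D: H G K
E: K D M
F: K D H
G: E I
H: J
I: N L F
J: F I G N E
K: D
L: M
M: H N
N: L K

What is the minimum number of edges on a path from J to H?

2

Level 0: J
Level 1: E, F, G, I, N
Level 2: D, H, K, L, M
H first appears at level 2.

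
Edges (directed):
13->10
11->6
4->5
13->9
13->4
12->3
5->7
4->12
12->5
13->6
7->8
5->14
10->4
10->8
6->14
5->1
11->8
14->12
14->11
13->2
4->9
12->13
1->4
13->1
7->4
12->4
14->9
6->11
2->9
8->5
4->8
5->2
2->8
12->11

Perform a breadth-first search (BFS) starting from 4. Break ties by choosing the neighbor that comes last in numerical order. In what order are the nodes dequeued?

4 12 9 8 5 13 11 3 14 7 2 1 10 6

Visit 4; enqueue 12, 9, 8, 5 → queue [12, 9, 8, 5]
Visit 12; enqueue 13, 11, 3 → queue [9, 8, 5, 13, 11, 3]
Visit 9 → queue [8, 5, 13, 11, 3]
Visit 8 → queue [5, 13, 11, 3]
Visit 5; enqueue 14, 7, 2, 1 → queue [13, 11, 3, 14, 7, 2, 1]
Visit 13; enqueue 10, 6 → queue [11, 3, 14, 7, 2, 1, 10, 6]
Visit 11 → queue [3, 14, 7, 2, 1, 10, 6]
Visit 3 → queue [14, 7, 2, 1, 10, 6]
Visit 14 → queue [7, 2, 1, 10, 6]
Visit 7 → queue [2, 1, 10, 6]
Visit 2 → queue [1, 10, 6]
Visit 1 → queue [10, 6]
Visit 10 → queue [6]
Visit 6 → queue []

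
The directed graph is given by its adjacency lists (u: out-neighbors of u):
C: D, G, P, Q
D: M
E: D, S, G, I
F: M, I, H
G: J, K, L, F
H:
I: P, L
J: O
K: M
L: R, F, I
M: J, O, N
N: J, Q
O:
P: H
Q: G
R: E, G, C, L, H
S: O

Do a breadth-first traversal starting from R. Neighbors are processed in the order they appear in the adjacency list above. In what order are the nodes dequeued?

R, E, G, C, L, H, D, S, I, J, K, F, P, Q, M, O, N

Visit R; enqueue E, G, C, L, H → queue [E, G, C, L, H]
Visit E; enqueue D, S, I → queue [G, C, L, H, D, S, I]
Visit G; enqueue J, K, F → queue [C, L, H, D, S, I, J, K, F]
Visit C; enqueue P, Q → queue [L, H, D, S, I, J, K, F, P, Q]
Visit L → queue [H, D, S, I, J, K, F, P, Q]
Visit H → queue [D, S, I, J, K, F, P, Q]
Visit D; enqueue M → queue [S, I, J, K, F, P, Q, M]
Visit S; enqueue O → queue [I, J, K, F, P, Q, M, O]
Visit I → queue [J, K, F, P, Q, M, O]
Visit J → queue [K, F, P, Q, M, O]
Visit K → queue [F, P, Q, M, O]
Visit F → queue [P, Q, M, O]
Visit P → queue [Q, M, O]
Visit Q → queue [M, O]
Visit M; enqueue N → queue [O, N]
Visit O → queue [N]
Visit N → queue []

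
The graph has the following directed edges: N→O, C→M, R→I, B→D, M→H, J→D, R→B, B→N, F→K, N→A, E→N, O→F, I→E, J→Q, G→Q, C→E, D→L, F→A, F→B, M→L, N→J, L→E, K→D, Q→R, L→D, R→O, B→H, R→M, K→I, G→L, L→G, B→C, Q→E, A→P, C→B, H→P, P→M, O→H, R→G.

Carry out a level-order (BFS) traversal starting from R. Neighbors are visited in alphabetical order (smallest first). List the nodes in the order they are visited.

R B G I M O C D H N L Q E F P A J K

Visit R; enqueue B, G, I, M, O → queue [B, G, I, M, O]
Visit B; enqueue C, D, H, N → queue [G, I, M, O, C, D, H, N]
Visit G; enqueue L, Q → queue [I, M, O, C, D, H, N, L, Q]
Visit I; enqueue E → queue [M, O, C, D, H, N, L, Q, E]
Visit M → queue [O, C, D, H, N, L, Q, E]
Visit O; enqueue F → queue [C, D, H, N, L, Q, E, F]
Visit C → queue [D, H, N, L, Q, E, F]
Visit D → queue [H, N, L, Q, E, F]
Visit H; enqueue P → queue [N, L, Q, E, F, P]
Visit N; enqueue A, J → queue [L, Q, E, F, P, A, J]
Visit L → queue [Q, E, F, P, A, J]
Visit Q → queue [E, F, P, A, J]
Visit E → queue [F, P, A, J]
Visit F; enqueue K → queue [P, A, J, K]
Visit P → queue [A, J, K]
Visit A → queue [J, K]
Visit J → queue [K]
Visit K → queue []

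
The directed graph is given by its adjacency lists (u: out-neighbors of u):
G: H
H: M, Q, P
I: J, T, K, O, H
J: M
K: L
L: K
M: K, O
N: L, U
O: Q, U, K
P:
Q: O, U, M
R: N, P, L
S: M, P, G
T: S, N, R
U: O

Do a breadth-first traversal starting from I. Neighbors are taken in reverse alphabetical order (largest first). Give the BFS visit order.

Visit I; enqueue T, O, K, J, H → queue [T, O, K, J, H]
Visit T; enqueue S, R, N → queue [O, K, J, H, S, R, N]
Visit O; enqueue U, Q → queue [K, J, H, S, R, N, U, Q]
Visit K; enqueue L → queue [J, H, S, R, N, U, Q, L]
Visit J; enqueue M → queue [H, S, R, N, U, Q, L, M]
Visit H; enqueue P → queue [S, R, N, U, Q, L, M, P]
Visit S; enqueue G → queue [R, N, U, Q, L, M, P, G]
Visit R → queue [N, U, Q, L, M, P, G]
Visit N → queue [U, Q, L, M, P, G]
Visit U → queue [Q, L, M, P, G]
Visit Q → queue [L, M, P, G]
Visit L → queue [M, P, G]
Visit M → queue [P, G]
Visit P → queue [G]
Visit G → queue []

I T O K J H S R N U Q L M P G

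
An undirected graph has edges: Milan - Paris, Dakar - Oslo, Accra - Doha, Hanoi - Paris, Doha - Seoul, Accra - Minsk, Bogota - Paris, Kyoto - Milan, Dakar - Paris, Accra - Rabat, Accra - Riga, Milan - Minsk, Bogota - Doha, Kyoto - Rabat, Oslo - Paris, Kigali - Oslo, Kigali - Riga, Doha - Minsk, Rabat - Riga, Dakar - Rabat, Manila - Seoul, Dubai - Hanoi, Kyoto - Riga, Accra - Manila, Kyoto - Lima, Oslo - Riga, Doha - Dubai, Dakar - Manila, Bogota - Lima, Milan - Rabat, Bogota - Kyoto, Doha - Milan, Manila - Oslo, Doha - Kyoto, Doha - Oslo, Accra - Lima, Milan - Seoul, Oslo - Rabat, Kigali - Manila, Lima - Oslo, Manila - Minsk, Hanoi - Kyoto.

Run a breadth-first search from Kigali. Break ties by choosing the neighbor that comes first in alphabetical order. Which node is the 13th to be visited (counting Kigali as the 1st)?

Kyoto

Visit Kigali; enqueue Manila, Oslo, Riga → queue [Manila, Oslo, Riga]
Visit Manila; enqueue Accra, Dakar, Minsk, Seoul → queue [Oslo, Riga, Accra, Dakar, Minsk, Seoul]
Visit Oslo; enqueue Doha, Lima, Paris, Rabat → queue [Riga, Accra, Dakar, Minsk, Seoul, Doha, Lima, Paris, Rabat]
Visit Riga; enqueue Kyoto → queue [Accra, Dakar, Minsk, Seoul, Doha, Lima, Paris, Rabat, Kyoto]
Visit Accra → queue [Dakar, Minsk, Seoul, Doha, Lima, Paris, Rabat, Kyoto]
Visit Dakar → queue [Minsk, Seoul, Doha, Lima, Paris, Rabat, Kyoto]
Visit Minsk; enqueue Milan → queue [Seoul, Doha, Lima, Paris, Rabat, Kyoto, Milan]
Visit Seoul → queue [Doha, Lima, Paris, Rabat, Kyoto, Milan]
Visit Doha; enqueue Bogota, Dubai → queue [Lima, Paris, Rabat, Kyoto, Milan, Bogota, Dubai]
Visit Lima → queue [Paris, Rabat, Kyoto, Milan, Bogota, Dubai]
Visit Paris; enqueue Hanoi → queue [Rabat, Kyoto, Milan, Bogota, Dubai, Hanoi]
Visit Rabat → queue [Kyoto, Milan, Bogota, Dubai, Hanoi]
Visit Kyoto → queue [Milan, Bogota, Dubai, Hanoi]
Visit Milan → queue [Bogota, Dubai, Hanoi]
Visit Bogota → queue [Dubai, Hanoi]
Visit Dubai → queue [Hanoi]
Visit Hanoi → queue []

Visit order: Kigali, Manila, Oslo, Riga, Accra, Dakar, Minsk, Seoul, Doha, Lima, Paris, Rabat, Kyoto, Milan, Bogota, Dubai, Hanoi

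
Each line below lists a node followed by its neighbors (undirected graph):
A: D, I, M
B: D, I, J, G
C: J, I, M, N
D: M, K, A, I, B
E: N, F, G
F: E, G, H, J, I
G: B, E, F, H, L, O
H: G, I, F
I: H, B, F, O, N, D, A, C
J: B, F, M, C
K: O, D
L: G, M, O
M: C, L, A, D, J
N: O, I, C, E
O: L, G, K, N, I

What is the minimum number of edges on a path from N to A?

2

Level 0: N
Level 1: C, E, I, O
Level 2: A, B, D, F, G, H, J, K, L, M
A first appears at level 2.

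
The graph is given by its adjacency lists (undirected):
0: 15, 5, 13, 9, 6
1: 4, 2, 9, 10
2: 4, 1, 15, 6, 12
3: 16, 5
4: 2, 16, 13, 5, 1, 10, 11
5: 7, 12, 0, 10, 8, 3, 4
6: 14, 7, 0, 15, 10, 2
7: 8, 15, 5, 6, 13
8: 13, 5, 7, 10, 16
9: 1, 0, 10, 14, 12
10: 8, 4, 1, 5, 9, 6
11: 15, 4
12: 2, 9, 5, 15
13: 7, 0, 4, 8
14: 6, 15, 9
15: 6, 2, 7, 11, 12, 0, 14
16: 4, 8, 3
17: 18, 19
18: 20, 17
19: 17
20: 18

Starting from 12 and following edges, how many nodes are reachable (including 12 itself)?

BFS from 12 visits: 12, 15, 9, 5, 2, 14, 11, 7, 6, 0, 10, 1, 8, 4, 3, 13, 16
Reachable nodes: 17 of 21 total.

17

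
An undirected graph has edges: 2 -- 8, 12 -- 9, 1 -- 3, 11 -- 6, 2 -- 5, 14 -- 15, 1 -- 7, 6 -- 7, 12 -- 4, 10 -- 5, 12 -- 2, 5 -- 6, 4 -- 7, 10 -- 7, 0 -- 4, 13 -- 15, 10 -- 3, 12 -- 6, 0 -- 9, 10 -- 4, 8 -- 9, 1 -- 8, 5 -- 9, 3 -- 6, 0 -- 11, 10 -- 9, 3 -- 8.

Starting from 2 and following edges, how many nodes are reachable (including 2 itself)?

BFS from 2 visits: 2, 5, 8, 12, 6, 9, 10, 1, 3, 4, 7, 11, 0
Reachable nodes: 13 of 16 total.

13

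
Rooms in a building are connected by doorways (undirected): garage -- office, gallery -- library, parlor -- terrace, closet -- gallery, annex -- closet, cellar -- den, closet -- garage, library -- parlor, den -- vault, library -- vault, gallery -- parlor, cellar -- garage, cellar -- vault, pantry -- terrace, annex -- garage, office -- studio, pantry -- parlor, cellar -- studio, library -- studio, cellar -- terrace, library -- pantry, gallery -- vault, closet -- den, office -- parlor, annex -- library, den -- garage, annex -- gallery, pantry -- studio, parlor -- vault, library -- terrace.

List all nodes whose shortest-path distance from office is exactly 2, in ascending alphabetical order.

annex, cellar, closet, den, gallery, library, pantry, terrace, vault

Level 0: office
Level 1: garage, parlor, studio
Level 2: annex, cellar, closet, den, gallery, library, pantry, terrace, vault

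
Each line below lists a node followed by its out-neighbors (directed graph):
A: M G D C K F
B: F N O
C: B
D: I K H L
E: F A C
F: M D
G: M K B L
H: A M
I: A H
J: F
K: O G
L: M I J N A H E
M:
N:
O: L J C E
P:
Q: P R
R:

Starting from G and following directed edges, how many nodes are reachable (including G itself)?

BFS from G visits: G, B, K, L, M, F, N, O, A, E, H, I, J, D, C
Reachable nodes: 15 of 18 total.

15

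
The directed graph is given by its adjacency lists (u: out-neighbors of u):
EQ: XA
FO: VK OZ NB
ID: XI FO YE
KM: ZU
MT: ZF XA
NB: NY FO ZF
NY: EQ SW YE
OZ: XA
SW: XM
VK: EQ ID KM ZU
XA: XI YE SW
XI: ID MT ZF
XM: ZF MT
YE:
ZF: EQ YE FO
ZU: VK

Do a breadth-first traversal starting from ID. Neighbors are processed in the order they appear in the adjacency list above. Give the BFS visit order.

ID, XI, FO, YE, MT, ZF, VK, OZ, NB, XA, EQ, KM, ZU, NY, SW, XM

Visit ID; enqueue XI, FO, YE → queue [XI, FO, YE]
Visit XI; enqueue MT, ZF → queue [FO, YE, MT, ZF]
Visit FO; enqueue VK, OZ, NB → queue [YE, MT, ZF, VK, OZ, NB]
Visit YE → queue [MT, ZF, VK, OZ, NB]
Visit MT; enqueue XA → queue [ZF, VK, OZ, NB, XA]
Visit ZF; enqueue EQ → queue [VK, OZ, NB, XA, EQ]
Visit VK; enqueue KM, ZU → queue [OZ, NB, XA, EQ, KM, ZU]
Visit OZ → queue [NB, XA, EQ, KM, ZU]
Visit NB; enqueue NY → queue [XA, EQ, KM, ZU, NY]
Visit XA; enqueue SW → queue [EQ, KM, ZU, NY, SW]
Visit EQ → queue [KM, ZU, NY, SW]
Visit KM → queue [ZU, NY, SW]
Visit ZU → queue [NY, SW]
Visit NY → queue [SW]
Visit SW; enqueue XM → queue [XM]
Visit XM → queue []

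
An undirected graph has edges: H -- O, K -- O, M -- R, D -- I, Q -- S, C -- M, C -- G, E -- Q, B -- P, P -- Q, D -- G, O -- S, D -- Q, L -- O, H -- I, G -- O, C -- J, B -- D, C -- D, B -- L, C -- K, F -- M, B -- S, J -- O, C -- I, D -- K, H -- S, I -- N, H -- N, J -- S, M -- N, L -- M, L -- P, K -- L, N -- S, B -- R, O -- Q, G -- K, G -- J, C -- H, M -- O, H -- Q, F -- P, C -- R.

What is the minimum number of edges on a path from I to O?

Level 0: I
Level 1: C, D, H, N
Level 2: B, G, J, K, M, O, Q, R, S
Level 3: E, F, L, P
O first appears at level 2.

2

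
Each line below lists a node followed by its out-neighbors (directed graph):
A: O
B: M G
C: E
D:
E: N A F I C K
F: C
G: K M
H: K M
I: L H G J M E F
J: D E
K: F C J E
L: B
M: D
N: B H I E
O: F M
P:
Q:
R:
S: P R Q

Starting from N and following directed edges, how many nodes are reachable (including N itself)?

BFS from N visits: N, B, E, H, I, G, M, A, C, F, K, J, L, D, O
Reachable nodes: 15 of 19 total.

15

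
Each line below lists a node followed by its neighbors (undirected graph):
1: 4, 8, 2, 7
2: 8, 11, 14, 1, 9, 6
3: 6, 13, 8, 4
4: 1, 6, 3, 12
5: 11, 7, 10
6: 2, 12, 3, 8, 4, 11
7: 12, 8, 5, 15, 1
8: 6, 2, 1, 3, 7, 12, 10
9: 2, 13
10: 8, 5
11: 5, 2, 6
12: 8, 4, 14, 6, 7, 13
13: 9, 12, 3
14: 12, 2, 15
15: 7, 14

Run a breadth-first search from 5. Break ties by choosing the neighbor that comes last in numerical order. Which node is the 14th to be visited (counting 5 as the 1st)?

9

Visit 5; enqueue 11, 10, 7 → queue [11, 10, 7]
Visit 11; enqueue 6, 2 → queue [10, 7, 6, 2]
Visit 10; enqueue 8 → queue [7, 6, 2, 8]
Visit 7; enqueue 15, 12, 1 → queue [6, 2, 8, 15, 12, 1]
Visit 6; enqueue 4, 3 → queue [2, 8, 15, 12, 1, 4, 3]
Visit 2; enqueue 14, 9 → queue [8, 15, 12, 1, 4, 3, 14, 9]
Visit 8 → queue [15, 12, 1, 4, 3, 14, 9]
Visit 15 → queue [12, 1, 4, 3, 14, 9]
Visit 12; enqueue 13 → queue [1, 4, 3, 14, 9, 13]
Visit 1 → queue [4, 3, 14, 9, 13]
Visit 4 → queue [3, 14, 9, 13]
Visit 3 → queue [14, 9, 13]
Visit 14 → queue [9, 13]
Visit 9 → queue [13]
Visit 13 → queue []

Visit order: 5, 11, 10, 7, 6, 2, 8, 15, 12, 1, 4, 3, 14, 9, 13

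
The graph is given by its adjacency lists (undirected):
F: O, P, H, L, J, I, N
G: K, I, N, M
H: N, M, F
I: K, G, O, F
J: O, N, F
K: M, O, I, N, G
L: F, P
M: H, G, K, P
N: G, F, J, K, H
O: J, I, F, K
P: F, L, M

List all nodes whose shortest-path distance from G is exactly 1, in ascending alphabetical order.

I, K, M, N

Level 0: G
Level 1: I, K, M, N
Level 2: F, H, J, O, P
Level 3: L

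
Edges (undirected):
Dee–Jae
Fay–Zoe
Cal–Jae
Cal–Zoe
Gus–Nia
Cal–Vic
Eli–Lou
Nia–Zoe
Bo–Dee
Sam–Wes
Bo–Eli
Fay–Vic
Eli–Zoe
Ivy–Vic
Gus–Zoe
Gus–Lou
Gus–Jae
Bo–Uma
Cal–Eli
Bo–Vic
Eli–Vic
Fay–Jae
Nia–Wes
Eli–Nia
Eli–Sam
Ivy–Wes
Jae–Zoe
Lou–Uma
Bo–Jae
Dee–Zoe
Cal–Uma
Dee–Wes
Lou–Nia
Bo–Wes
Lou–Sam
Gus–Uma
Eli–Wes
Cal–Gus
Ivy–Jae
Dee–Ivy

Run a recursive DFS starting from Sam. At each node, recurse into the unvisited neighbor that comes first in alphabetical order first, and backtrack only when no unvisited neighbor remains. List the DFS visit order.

Visit Sam
Sam → Eli
Eli → Bo
Bo → Dee
Dee → Ivy
Ivy → Jae
Jae → Cal
Cal → Gus
Gus → Lou
Lou → Nia
Nia → Wes
Nia → Zoe
Zoe → Fay
Fay → Vic
Lou → Uma

Sam → Eli → Bo → Dee → Ivy → Jae → Cal → Gus → Lou → Nia → Wes → Zoe → Fay → Vic → Uma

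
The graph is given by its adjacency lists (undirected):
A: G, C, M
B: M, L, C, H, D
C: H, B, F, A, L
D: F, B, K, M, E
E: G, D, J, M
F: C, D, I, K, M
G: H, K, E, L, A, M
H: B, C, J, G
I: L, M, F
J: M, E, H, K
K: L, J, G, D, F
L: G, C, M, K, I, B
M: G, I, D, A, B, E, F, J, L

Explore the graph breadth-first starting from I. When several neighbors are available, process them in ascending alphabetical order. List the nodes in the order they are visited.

I → F → L → M → C → D → K → B → G → A → E → J → H

Visit I; enqueue F, L, M → queue [F, L, M]
Visit F; enqueue C, D, K → queue [L, M, C, D, K]
Visit L; enqueue B, G → queue [M, C, D, K, B, G]
Visit M; enqueue A, E, J → queue [C, D, K, B, G, A, E, J]
Visit C; enqueue H → queue [D, K, B, G, A, E, J, H]
Visit D → queue [K, B, G, A, E, J, H]
Visit K → queue [B, G, A, E, J, H]
Visit B → queue [G, A, E, J, H]
Visit G → queue [A, E, J, H]
Visit A → queue [E, J, H]
Visit E → queue [J, H]
Visit J → queue [H]
Visit H → queue []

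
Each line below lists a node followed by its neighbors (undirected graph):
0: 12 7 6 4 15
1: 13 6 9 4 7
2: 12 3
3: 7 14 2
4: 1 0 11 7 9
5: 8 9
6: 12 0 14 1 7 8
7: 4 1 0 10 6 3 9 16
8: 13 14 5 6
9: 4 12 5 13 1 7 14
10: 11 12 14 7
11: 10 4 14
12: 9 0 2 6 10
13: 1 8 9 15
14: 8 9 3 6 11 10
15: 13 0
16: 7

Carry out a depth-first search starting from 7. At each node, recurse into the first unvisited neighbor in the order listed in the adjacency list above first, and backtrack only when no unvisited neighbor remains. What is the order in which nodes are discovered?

7 -> 4 -> 1 -> 13 -> 8 -> 14 -> 9 -> 12 -> 0 -> 6 -> 15 -> 2 -> 3 -> 10 -> 11 -> 5 -> 16

Visit 7
7 → 4
4 → 1
1 → 13
13 → 8
8 → 14
14 → 9
9 → 12
12 → 0
0 → 6
0 → 15
12 → 2
2 → 3
12 → 10
10 → 11
9 → 5
7 → 16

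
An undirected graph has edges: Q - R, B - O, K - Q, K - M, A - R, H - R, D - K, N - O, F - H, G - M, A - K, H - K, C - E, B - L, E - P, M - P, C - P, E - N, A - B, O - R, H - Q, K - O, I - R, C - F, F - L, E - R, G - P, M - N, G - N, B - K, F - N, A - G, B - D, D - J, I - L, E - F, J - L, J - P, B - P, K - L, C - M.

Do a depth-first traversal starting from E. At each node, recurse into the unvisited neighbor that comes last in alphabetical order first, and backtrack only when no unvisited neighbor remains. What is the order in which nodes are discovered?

E, R, Q, K, O, N, M, P, J, L, I, F, H, C, B, D, A, G

Visit E
E → R
R → Q
Q → K
K → O
O → N
N → M
M → P
P → J
J → L
L → I
L → F
F → H
F → C
L → B
B → D
B → A
A → G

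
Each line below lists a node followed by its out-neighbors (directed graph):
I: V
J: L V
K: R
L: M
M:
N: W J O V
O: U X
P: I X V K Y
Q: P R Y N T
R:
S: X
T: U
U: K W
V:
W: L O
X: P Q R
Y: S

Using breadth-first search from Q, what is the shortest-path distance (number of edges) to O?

2

Level 0: Q
Level 1: N, P, R, T, Y
Level 2: I, J, K, O, S, U, V, W, X
Level 3: L
Level 4: M
O first appears at level 2.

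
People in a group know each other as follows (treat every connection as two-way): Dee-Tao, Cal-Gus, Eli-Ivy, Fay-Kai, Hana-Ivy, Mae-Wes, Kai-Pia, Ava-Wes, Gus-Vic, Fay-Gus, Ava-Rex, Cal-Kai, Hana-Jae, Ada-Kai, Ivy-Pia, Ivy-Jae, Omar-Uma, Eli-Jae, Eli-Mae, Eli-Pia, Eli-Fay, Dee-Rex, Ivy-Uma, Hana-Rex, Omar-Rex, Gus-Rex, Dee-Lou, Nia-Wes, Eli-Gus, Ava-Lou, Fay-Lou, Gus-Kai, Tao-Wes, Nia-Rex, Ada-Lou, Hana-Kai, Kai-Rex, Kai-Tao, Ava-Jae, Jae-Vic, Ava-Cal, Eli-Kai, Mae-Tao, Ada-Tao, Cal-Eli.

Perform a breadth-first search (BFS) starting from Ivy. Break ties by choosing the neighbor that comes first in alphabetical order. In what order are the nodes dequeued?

Visit Ivy; enqueue Eli, Hana, Jae, Pia, Uma → queue [Eli, Hana, Jae, Pia, Uma]
Visit Eli; enqueue Cal, Fay, Gus, Kai, Mae → queue [Hana, Jae, Pia, Uma, Cal, Fay, Gus, Kai, Mae]
Visit Hana; enqueue Rex → queue [Jae, Pia, Uma, Cal, Fay, Gus, Kai, Mae, Rex]
Visit Jae; enqueue Ava, Vic → queue [Pia, Uma, Cal, Fay, Gus, Kai, Mae, Rex, Ava, Vic]
Visit Pia → queue [Uma, Cal, Fay, Gus, Kai, Mae, Rex, Ava, Vic]
Visit Uma; enqueue Omar → queue [Cal, Fay, Gus, Kai, Mae, Rex, Ava, Vic, Omar]
Visit Cal → queue [Fay, Gus, Kai, Mae, Rex, Ava, Vic, Omar]
Visit Fay; enqueue Lou → queue [Gus, Kai, Mae, Rex, Ava, Vic, Omar, Lou]
Visit Gus → queue [Kai, Mae, Rex, Ava, Vic, Omar, Lou]
Visit Kai; enqueue Ada, Tao → queue [Mae, Rex, Ava, Vic, Omar, Lou, Ada, Tao]
Visit Mae; enqueue Wes → queue [Rex, Ava, Vic, Omar, Lou, Ada, Tao, Wes]
Visit Rex; enqueue Dee, Nia → queue [Ava, Vic, Omar, Lou, Ada, Tao, Wes, Dee, Nia]
Visit Ava → queue [Vic, Omar, Lou, Ada, Tao, Wes, Dee, Nia]
Visit Vic → queue [Omar, Lou, Ada, Tao, Wes, Dee, Nia]
Visit Omar → queue [Lou, Ada, Tao, Wes, Dee, Nia]
Visit Lou → queue [Ada, Tao, Wes, Dee, Nia]
Visit Ada → queue [Tao, Wes, Dee, Nia]
Visit Tao → queue [Wes, Dee, Nia]
Visit Wes → queue [Dee, Nia]
Visit Dee → queue [Nia]
Visit Nia → queue []

Ivy Eli Hana Jae Pia Uma Cal Fay Gus Kai Mae Rex Ava Vic Omar Lou Ada Tao Wes Dee Nia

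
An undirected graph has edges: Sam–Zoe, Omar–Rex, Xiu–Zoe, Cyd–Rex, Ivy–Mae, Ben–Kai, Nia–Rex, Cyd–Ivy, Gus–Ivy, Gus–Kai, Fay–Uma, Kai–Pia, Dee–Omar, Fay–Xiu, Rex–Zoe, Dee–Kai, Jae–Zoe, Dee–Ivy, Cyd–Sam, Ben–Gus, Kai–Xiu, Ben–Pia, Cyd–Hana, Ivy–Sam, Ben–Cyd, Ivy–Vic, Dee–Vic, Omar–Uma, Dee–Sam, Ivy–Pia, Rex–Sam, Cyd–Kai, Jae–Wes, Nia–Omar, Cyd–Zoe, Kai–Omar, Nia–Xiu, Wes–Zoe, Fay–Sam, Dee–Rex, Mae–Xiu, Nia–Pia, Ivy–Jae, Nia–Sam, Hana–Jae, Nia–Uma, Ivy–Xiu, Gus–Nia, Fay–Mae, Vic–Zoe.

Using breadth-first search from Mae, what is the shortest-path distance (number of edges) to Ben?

3

Level 0: Mae
Level 1: Fay, Ivy, Xiu
Level 2: Cyd, Dee, Gus, Jae, Kai, Nia, Pia, Sam, Uma, Vic, Zoe
Level 3: Ben, Hana, Omar, Rex, Wes
Ben first appears at level 3.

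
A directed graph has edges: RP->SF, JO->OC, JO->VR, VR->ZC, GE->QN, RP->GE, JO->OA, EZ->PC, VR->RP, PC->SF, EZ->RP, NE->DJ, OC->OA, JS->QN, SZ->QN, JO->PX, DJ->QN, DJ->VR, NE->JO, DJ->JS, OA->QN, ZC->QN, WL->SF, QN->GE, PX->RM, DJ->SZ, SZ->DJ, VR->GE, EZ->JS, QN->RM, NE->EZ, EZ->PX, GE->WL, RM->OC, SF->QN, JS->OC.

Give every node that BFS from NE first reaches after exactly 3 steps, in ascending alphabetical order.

GE, RM, SF, ZC

Level 0: NE
Level 1: DJ, EZ, JO
Level 2: JS, OA, OC, PC, PX, QN, RP, SZ, VR
Level 3: GE, RM, SF, ZC
Level 4: WL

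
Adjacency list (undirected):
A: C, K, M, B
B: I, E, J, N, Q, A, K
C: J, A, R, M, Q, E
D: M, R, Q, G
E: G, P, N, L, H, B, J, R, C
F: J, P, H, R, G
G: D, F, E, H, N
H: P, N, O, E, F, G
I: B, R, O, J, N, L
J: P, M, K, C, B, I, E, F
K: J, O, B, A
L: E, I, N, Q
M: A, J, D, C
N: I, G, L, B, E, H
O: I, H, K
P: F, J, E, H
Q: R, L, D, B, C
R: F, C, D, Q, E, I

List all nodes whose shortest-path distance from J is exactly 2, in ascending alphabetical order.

A, D, G, H, L, N, O, Q, R

Level 0: J
Level 1: B, C, E, F, I, K, M, P
Level 2: A, D, G, H, L, N, O, Q, R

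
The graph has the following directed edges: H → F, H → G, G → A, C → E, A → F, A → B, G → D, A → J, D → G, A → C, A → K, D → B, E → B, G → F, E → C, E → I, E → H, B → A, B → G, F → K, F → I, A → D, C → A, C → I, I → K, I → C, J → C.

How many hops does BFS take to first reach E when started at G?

Level 0: G
Level 1: A, D, F
Level 2: B, C, I, J, K
Level 3: E
Level 4: H
E first appears at level 3.

3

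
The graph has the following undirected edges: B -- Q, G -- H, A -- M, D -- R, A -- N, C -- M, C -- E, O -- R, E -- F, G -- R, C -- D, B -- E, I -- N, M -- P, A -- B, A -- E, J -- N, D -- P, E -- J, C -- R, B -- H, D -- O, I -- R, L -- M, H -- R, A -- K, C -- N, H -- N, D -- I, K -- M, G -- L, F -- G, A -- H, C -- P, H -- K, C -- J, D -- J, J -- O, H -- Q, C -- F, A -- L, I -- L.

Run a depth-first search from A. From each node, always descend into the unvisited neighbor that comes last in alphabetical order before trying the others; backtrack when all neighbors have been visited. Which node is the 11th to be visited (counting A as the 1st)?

Visit A
A → N
N → J
J → O
O → R
R → I
I → L
L → M
M → P
P → D
D → C
C → F
F → G
G → H
H → Q
Q → B
B → E
H → K

Visit order: A, N, J, O, R, I, L, M, P, D, C, F, G, H, Q, B, E, K

C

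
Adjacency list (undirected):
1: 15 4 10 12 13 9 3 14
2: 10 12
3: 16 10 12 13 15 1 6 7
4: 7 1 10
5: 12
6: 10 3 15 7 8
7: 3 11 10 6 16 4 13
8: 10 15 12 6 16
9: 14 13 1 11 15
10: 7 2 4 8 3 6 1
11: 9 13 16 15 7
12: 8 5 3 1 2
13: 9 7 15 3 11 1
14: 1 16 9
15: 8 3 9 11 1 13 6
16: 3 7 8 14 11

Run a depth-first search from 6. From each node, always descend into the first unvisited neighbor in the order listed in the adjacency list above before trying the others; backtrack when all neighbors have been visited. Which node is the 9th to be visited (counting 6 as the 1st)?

Visit 6
6 → 10
10 → 7
7 → 3
3 → 16
16 → 8
8 → 15
15 → 9
9 → 14
14 → 1
1 → 4
1 → 12
12 → 5
12 → 2
1 → 13
13 → 11

Visit order: 6, 10, 7, 3, 16, 8, 15, 9, 14, 1, 4, 12, 5, 2, 13, 11

14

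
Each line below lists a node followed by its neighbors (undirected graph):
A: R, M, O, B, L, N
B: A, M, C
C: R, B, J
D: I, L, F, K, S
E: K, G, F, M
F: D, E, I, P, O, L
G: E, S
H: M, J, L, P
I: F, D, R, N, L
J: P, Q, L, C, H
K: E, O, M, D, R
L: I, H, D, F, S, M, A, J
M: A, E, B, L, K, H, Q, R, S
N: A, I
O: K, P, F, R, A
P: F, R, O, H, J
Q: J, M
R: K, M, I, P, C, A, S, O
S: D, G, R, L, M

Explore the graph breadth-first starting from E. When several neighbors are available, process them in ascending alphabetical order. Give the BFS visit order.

Visit E; enqueue F, G, K, M → queue [F, G, K, M]
Visit F; enqueue D, I, L, O, P → queue [G, K, M, D, I, L, O, P]
Visit G; enqueue S → queue [K, M, D, I, L, O, P, S]
Visit K; enqueue R → queue [M, D, I, L, O, P, S, R]
Visit M; enqueue A, B, H, Q → queue [D, I, L, O, P, S, R, A, B, H, Q]
Visit D → queue [I, L, O, P, S, R, A, B, H, Q]
Visit I; enqueue N → queue [L, O, P, S, R, A, B, H, Q, N]
Visit L; enqueue J → queue [O, P, S, R, A, B, H, Q, N, J]
Visit O → queue [P, S, R, A, B, H, Q, N, J]
Visit P → queue [S, R, A, B, H, Q, N, J]
Visit S → queue [R, A, B, H, Q, N, J]
Visit R; enqueue C → queue [A, B, H, Q, N, J, C]
Visit A → queue [B, H, Q, N, J, C]
Visit B → queue [H, Q, N, J, C]
Visit H → queue [Q, N, J, C]
Visit Q → queue [N, J, C]
Visit N → queue [J, C]
Visit J → queue [C]
Visit C → queue []

E F G K M D I L O P S R A B H Q N J C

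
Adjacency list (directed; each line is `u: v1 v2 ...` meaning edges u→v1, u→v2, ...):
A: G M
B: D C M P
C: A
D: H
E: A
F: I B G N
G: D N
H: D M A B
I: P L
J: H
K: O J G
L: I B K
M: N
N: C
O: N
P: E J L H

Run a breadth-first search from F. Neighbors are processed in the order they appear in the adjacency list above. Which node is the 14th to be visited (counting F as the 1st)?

Visit F; enqueue I, B, G, N → queue [I, B, G, N]
Visit I; enqueue P, L → queue [B, G, N, P, L]
Visit B; enqueue D, C, M → queue [G, N, P, L, D, C, M]
Visit G → queue [N, P, L, D, C, M]
Visit N → queue [P, L, D, C, M]
Visit P; enqueue E, J, H → queue [L, D, C, M, E, J, H]
Visit L; enqueue K → queue [D, C, M, E, J, H, K]
Visit D → queue [C, M, E, J, H, K]
Visit C; enqueue A → queue [M, E, J, H, K, A]
Visit M → queue [E, J, H, K, A]
Visit E → queue [J, H, K, A]
Visit J → queue [H, K, A]
Visit H → queue [K, A]
Visit K; enqueue O → queue [A, O]
Visit A → queue [O]
Visit O → queue []

Visit order: F, I, B, G, N, P, L, D, C, M, E, J, H, K, A, O

K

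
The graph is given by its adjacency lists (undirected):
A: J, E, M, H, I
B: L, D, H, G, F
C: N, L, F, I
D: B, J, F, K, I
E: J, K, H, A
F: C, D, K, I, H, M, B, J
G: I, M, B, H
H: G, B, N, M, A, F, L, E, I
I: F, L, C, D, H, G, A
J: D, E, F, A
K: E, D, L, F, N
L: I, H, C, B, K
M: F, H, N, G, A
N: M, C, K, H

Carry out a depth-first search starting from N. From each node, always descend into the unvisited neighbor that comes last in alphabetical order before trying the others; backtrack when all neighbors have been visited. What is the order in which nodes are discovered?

N -> M -> H -> L -> K -> F -> J -> E -> A -> I -> G -> B -> D -> C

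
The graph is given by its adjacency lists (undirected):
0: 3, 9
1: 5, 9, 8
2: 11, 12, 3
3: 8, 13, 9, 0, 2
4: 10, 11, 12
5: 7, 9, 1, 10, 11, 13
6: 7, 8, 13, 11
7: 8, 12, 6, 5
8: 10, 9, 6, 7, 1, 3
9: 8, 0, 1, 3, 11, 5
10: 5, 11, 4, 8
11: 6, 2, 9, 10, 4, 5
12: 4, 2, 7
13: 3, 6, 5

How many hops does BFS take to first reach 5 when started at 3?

Level 0: 3
Level 1: 0, 2, 8, 9, 13
Level 2: 1, 5, 6, 7, 10, 11, 12
Level 3: 4
5 first appears at level 2.

2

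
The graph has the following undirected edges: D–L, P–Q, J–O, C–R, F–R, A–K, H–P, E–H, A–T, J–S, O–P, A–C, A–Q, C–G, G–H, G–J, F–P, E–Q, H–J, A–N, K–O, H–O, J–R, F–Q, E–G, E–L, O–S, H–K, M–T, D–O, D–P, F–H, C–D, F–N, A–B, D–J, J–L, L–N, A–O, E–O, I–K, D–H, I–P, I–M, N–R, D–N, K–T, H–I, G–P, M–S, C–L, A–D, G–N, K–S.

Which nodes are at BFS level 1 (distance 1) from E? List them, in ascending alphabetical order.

G, H, L, O, Q

Level 0: E
Level 1: G, H, L, O, Q
Level 2: A, C, D, F, I, J, K, N, P, S
Level 3: B, M, R, T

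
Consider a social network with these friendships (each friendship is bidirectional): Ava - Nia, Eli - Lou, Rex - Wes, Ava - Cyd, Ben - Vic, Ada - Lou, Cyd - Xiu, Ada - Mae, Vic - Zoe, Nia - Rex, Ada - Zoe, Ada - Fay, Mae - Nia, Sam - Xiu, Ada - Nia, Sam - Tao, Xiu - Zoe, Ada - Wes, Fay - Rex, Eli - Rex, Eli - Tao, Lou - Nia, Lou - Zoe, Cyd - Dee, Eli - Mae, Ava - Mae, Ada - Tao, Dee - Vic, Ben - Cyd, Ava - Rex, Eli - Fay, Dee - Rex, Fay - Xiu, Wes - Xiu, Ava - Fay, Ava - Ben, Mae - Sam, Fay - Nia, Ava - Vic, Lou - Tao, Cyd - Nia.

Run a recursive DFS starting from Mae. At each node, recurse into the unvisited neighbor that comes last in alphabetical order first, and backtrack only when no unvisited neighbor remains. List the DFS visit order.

Mae Sam Xiu Zoe Vic Dee Rex Wes Ada Tao Lou Nia Fay Eli Ava Cyd Ben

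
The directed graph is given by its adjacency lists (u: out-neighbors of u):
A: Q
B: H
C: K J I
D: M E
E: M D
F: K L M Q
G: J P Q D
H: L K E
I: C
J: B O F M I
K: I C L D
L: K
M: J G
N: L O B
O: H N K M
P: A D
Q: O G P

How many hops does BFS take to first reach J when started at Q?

Level 0: Q
Level 1: G, O, P
Level 2: A, D, H, J, K, M, N
Level 3: B, C, E, F, I, L
J first appears at level 2.

2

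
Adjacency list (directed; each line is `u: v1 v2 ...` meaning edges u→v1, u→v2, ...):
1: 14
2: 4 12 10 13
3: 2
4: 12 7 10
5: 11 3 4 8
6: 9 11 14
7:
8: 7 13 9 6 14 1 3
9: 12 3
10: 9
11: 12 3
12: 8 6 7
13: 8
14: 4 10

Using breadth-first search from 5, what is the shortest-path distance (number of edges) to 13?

2

Level 0: 5
Level 1: 3, 4, 8, 11
Level 2: 1, 2, 6, 7, 9, 10, 12, 13, 14
13 first appears at level 2.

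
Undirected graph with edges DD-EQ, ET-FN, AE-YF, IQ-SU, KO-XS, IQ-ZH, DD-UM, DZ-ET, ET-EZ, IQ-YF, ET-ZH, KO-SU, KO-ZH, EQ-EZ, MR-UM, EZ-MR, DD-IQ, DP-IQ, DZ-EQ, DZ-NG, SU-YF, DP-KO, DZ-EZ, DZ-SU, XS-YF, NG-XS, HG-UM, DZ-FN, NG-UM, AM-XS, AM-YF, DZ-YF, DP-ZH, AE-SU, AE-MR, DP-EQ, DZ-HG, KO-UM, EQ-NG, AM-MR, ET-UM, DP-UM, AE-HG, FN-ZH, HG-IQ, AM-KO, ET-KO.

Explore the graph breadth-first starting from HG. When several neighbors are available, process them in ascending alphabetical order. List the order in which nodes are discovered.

HG, AE, DZ, IQ, UM, MR, SU, YF, EQ, ET, EZ, FN, NG, DD, DP, ZH, KO, AM, XS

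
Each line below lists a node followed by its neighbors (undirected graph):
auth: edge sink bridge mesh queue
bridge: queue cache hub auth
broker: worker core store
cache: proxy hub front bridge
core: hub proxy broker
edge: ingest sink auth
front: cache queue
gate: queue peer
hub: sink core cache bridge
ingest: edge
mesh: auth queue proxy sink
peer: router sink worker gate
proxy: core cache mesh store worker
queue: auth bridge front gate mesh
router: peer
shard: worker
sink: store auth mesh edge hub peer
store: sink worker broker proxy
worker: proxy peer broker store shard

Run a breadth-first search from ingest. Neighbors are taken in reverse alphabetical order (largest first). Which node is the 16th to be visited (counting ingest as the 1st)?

core

Visit ingest; enqueue edge → queue [edge]
Visit edge; enqueue sink, auth → queue [sink, auth]
Visit sink; enqueue store, peer, mesh, hub → queue [auth, store, peer, mesh, hub]
Visit auth; enqueue queue, bridge → queue [store, peer, mesh, hub, queue, bridge]
Visit store; enqueue worker, proxy, broker → queue [peer, mesh, hub, queue, bridge, worker, proxy, broker]
Visit peer; enqueue router, gate → queue [mesh, hub, queue, bridge, worker, proxy, broker, router, gate]
Visit mesh → queue [hub, queue, bridge, worker, proxy, broker, router, gate]
Visit hub; enqueue core, cache → queue [queue, bridge, worker, proxy, broker, router, gate, core, cache]
Visit queue; enqueue front → queue [bridge, worker, proxy, broker, router, gate, core, cache, front]
Visit bridge → queue [worker, proxy, broker, router, gate, core, cache, front]
Visit worker; enqueue shard → queue [proxy, broker, router, gate, core, cache, front, shard]
Visit proxy → queue [broker, router, gate, core, cache, front, shard]
Visit broker → queue [router, gate, core, cache, front, shard]
Visit router → queue [gate, core, cache, front, shard]
Visit gate → queue [core, cache, front, shard]
Visit core → queue [cache, front, shard]
Visit cache → queue [front, shard]
Visit front → queue [shard]
Visit shard → queue []

Visit order: ingest, edge, sink, auth, store, peer, mesh, hub, queue, bridge, worker, proxy, broker, router, gate, core, cache, front, shard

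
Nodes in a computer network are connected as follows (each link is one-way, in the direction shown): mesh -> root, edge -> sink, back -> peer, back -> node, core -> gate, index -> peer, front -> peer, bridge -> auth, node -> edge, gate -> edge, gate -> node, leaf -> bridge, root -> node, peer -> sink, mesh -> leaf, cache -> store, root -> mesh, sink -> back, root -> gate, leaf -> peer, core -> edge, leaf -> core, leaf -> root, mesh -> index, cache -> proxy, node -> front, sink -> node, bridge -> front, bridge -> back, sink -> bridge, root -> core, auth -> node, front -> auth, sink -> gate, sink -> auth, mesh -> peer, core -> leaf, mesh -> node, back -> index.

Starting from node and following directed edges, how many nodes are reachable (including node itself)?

10

BFS from node visits: node, edge, front, sink, auth, peer, back, bridge, gate, index
Reachable nodes: 10 of 17 total.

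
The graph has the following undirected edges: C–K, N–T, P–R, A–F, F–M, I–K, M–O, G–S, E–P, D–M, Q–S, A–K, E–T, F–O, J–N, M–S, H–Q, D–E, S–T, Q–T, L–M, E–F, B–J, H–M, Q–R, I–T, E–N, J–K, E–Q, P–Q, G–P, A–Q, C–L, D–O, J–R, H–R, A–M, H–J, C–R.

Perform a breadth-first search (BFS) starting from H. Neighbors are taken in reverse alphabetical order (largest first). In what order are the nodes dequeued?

H → R → Q → M → J → P → C → T → S → E → A → O → L → F → D → N → K → B → G → I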